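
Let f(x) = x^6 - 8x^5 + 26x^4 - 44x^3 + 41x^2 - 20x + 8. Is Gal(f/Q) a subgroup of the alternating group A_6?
No

The polynomial is irreducible of degree 6 over Q. Its discriminant is -48037888, which is not a perfect square. A Galois group lies in the alternating group exactly when the discriminant is a square in Q, so the Galois group ((S_3 x S_3) : C_2) is not contained in A_6.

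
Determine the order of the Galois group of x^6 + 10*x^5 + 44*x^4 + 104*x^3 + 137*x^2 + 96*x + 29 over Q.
The degree of the splitting field over Q equals the order of the Galois group, so first determine the group. The polynomial f is an irreducible sextic over Q, so G = Gal(f/Q) is one of the 16 transitive subgroups 6T1, ..., 6T16 of S_6. The discriminant of f is -1075648, which is not a perfect square, so G is not contained in A_6. The transitive groups of degree 6 not contained in A_6 are: C_6 (6T1, order 6), S_3 (6T2, order 6), D_6 (6T3, order 12), C_3 x S_3 (6T5, order 18), A_4 x C_2 (6T6, order 24), S_4 (6T8, order 24), S_3 x S_3 (6T9, order 36), S_4 x C_2 (6T11, order 48), (S_3 x S_3) : C_2 (6T13, order 72), PGL(2,5) (6T14, order 120), S_6 (6T16, order 720). By Dedekind's theorem, for a prime p not dividing disc(f) the degrees of the irreducible factors of f mod p form the cycle type of an element of G. Factoring f modulo the 37 such primes p <= 167 (skipping 2, 7, which divide the discriminant), each new pattern first appears at: mod 3: f = (x^6 + x^5 + 2x^4 + 2x^3 + 2x^2 + 2), pattern 6; mod 11: f = (x^3 + 3x^2 + 8)(x^3 + 7x^2 + x + 5), pattern 3+3; mod 13: f = (x^2 + 6x + 4)(x^2 + 8x + 11)(x^2 + 9x + 11), pattern 2+2+2; mod 29: f = (x)(x + 3)(x + 13)(x + 14)(x + 16)(x + 22), pattern 1+1+1+1+1+1. No other pattern occurs in this range, so the set of observed cycle types is {6, 3+3, 2+2+2, 1+1+1+1+1+1}. The candidates containing elements of all these cycle types are C_6 (6T1) of order 6, D_6 (6T3) of order 12, C_3 x S_3 (6T5) of order 18, A_4 x C_2 (6T6) of order 24, S_3 x S_3 (6T9) of order 36, S_4 x C_2 (6T11) of order 48, (S_3 x S_3) : C_2 (6T13) of order 72, PGL(2,5) (6T14) of order 120, S_6 (6T16) of order 720; the others are excluded. The observed types are precisely the cycle types that occur in C_6 (6T1). Each of the other remaining candidates has further cycle types, and by the Chebotarev density theorem the matching factorization patterns would occur for a proportion of primes equal to their share of the group: D_6 (6T3) additionally contains elements of type 2+2+1+1 (3 of its 12 elements, about 25% of primes); C_3 x S_3 (6T5) additionally contains elements of type 3+1+1+1 (4 of its 18 elements, about 22% of primes); A_4 x C_2 (6T6) additionally contains elements of type 2+2+1+1, 2+1+1+1+1 (6 of its 24 elements, about 25% of primes); S_3 x S_3 (6T9) additionally contains elements of type 3+1+1+1, 2+2+1+1 (13 of its 36 elements, about 36% of primes); S_4 x C_2 (6T11) additionally contains elements of type 4+2, 4+1+1, 2+2+1+1, 2+1+1+1+1 (24 of its 48 elements, about 50% of primes); (S_3 x S_3) : C_2 (6T13) additionally contains elements of type 4+2, 3+2+1, 3+1+1+1, 2+2+1+1, 2+1+1+1+1 (49 of its 72 elements, about 68% of primes); PGL(2,5) (6T14) additionally contains elements of type 5+1, 4+1+1, 2+2+1+1 (69 of its 120 elements, about 58% of primes); S_6 (6T16) additionally contains elements of type 5+1, 4+2, 4+1+1, 3+2+1, 3+1+1+1, 2+2+1+1, 2+1+1+1+1 (544 of its 720 elements, about 76% of primes). None of the 37 primes tested shows any such pattern (for each of these groups the chance of that is below 10^-4), which rules them out. Hence G = C_6 (6T1), of order 6. The Galois group C_6 (6T1) has order 6, so the splitting field has degree 6 over Q.

6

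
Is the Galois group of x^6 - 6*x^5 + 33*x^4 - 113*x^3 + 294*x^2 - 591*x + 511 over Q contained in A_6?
The polynomial is irreducible of degree 6 over Q. Its discriminant is -401254544639403, which is not a perfect square. A Galois group lies in the alternating group exactly when the discriminant is a square in Q, so the Galois group (C_3 x S_3) is not contained in A_6.

No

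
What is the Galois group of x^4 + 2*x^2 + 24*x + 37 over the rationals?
4T2: V_4

The polynomial is an irreducible quartic over Q and its discriminant is 9437184 = 3072^2, a perfect square, so the Galois group is contained in A_4. The resolvent cubic y^3 - 2*y^2 - 148*y - 280 splits completely over Q, which gives the Klein four-group V_4.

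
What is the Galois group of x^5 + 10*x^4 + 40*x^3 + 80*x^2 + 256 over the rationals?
D_5, the dihedral group of order 10

The polynomial f is an irreducible quintic over Q, so G = Gal(f/Q) is a transitive subgroup of S_5: one of C_5 (5T1, order 5), D_5 (5T2, order 10), F_20 (5T3, order 20), A_5 (5T4, order 60) or S_5 (5T5, order 120). The discriminant of f is 67108864000000 = 8192000^2, a perfect square, so G is contained in A_5. The transitive groups of degree 5 contained in A_5 are: C_5 (5T1, order 5), D_5 (5T2, order 10), A_5 (5T4, order 60). By Dedekind's theorem, for a prime p not dividing disc(f) the degrees of the irreducible factors of f mod p form the cycle type of an element of G. Factoring f modulo the 23 such primes p <= 97 (skipping 2, 5, which divide the discriminant), each new pattern first appears at: mod 3: f = (x + 2)(x^2 + 1)(x^2 + 2x + 2), pattern 2+2+1; mod 7: f = (x^5 + 3x^4 + 5x^3 + 3x^2 + 4), pattern 5. No other pattern occurs in this range, so the set of observed cycle types is {2+2+1, 5}. The candidates containing elements of all these cycle types are D_5 (5T2) of order 10, A_5 (5T4) of order 60; the others are excluded. The observed types are precisely the cycle types that occur in D_5 (5T2) (apart from the identity). Each of the other remaining candidates has further cycle types, and by the Chebotarev density theorem the matching factorization patterns would occur for a proportion of primes equal to their share of the group: A_5 (5T4) additionally contains elements of type 3+1+1 (20 of its 60 elements, about 33% of primes). None of the 23 primes tested shows any such pattern (for each of these groups the chance of that is below 10^-4), which rules them out. Hence G = D_5 (5T2), of order 10.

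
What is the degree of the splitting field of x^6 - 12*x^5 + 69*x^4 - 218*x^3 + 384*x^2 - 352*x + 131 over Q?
The degree of the splitting field over Q equals the order of the Galois group, so first determine the group. The polynomial f is an irreducible sextic over Q, so G = Gal(f/Q) is one of the 16 transitive subgroups 6T1, ..., 6T16 of S_6. The discriminant of f is -2386908736, which is not a perfect square, so G is not contained in A_6. The transitive groups of degree 6 not contained in A_6 are: C_6 (6T1, order 6), S_3 (6T2, order 6), D_6 (6T3, order 12), C_3 x S_3 (6T5, order 18), A_4 x C_2 (6T6, order 24), S_4 (6T8, order 24), S_3 x S_3 (6T9, order 36), S_4 x C_2 (6T11, order 48), (S_3 x S_3) : C_2 (6T13, order 72), PGL(2,5) (6T14, order 120), S_6 (6T16, order 720). By Dedekind's theorem, for a prime p not dividing disc(f) the degrees of the irreducible factors of f mod p form the cycle type of an element of G. Factoring f modulo the 17 such primes p <= 67 (skipping 2, 31, which divide the discriminant), each new pattern first appears at: mod 3: f = (x + 1)(x + 2)(x^4 + x^2 + x + 1), pattern 4+1+1; mod 5: f = (x^3 + 4x + 3)(x^3 + 3x^2 + 2), pattern 3+3; mod 7: f = (x^6 + 2x^5 + 6x^4 + 6x^3 + 6x^2 + 5x + 5), pattern 6; mod 11: f = (x^2 + x + 4)(x^2 + 3x + 9)(x^2 + 6x + 7), pattern 2+2+2; mod 13: f = (x^2 + 8x + 10)(x^4 + 6x^3 + 11x^2 + 11x + 4), pattern 4+2; mod 37: f = (x + 28)(x + 29)(x^2 + 11x + 26)(x^2 + 31x + 11), pattern 2+2+1+1; mod 47: f = (x + 9)(x + 25)(x + 31)(x + 44)(x^2 + 20x + 1), pattern 2+1+1+1+1. No other pattern occurs in this range, so the set of observed cycle types is {4+1+1, 3+3, 6, 2+2+2, 4+2, 2+2+1+1, 2+1+1+1+1}. The candidates containing elements of all these cycle types are S_4 x C_2 (6T11) of order 48, S_6 (6T16) of order 720; the others are excluded. The observed types are precisely the cycle types that occur in S_4 x C_2 (6T11) (apart from the identity). Each of the other remaining candidates has further cycle types, and by the Chebotarev density theorem the matching factorization patterns would occur for a proportion of primes equal to their share of the group: S_6 (6T16) additionally contains elements of type 5+1, 3+2+1, 3+1+1+1 (304 of its 720 elements, about 42% of primes). None of the 17 primes tested shows any such pattern (for each of these groups the chance of that is below 10^-4), which rules them out. Hence G = S_4 x C_2 (6T11), of order 48. The Galois group S_4 x C_2 (6T11) has order 48, so the splitting field has degree 48 over Q.

48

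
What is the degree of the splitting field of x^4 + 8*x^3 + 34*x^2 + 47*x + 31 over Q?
The degree of the splitting field over Q equals the order of the Galois group, so first determine the group. The polynomial is an irreducible quartic over Q and its discriminant is 9453125, which is not a perfect square, so the Galois group is not contained in A_4. The resolvent cubic y^3 - 34*y^2 + 252*y + 23 has exactly one rational root, so the Galois group is C_4 or D_4. The quartic becomes reducible over Q(sqrt(disc)), so the group is C_4. The Galois group C_4 (4T1) has order 4, so the splitting field has degree 4 over Q.

4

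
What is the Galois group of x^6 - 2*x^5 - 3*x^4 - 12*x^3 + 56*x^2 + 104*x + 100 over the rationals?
(S_3 x S_3) : C_2 (order 72)

The polynomial f is an irreducible sextic over Q, so G = Gal(f/Q) is one of the 16 transitive subgroups 6T1, ..., 6T16 of S_6. The discriminant of f is -3767550835949568, which is not a perfect square, so G is not contained in A_6. The transitive groups of degree 6 not contained in A_6 are: C_6 (6T1, order 6), S_3 (6T2, order 6), D_6 (6T3, order 12), C_3 x S_3 (6T5, order 18), A_4 x C_2 (6T6, order 24), S_4 (6T8, order 24), S_3 x S_3 (6T9, order 36), S_4 x C_2 (6T11, order 48), (S_3 x S_3) : C_2 (6T13, order 72), PGL(2,5) (6T14, order 120), S_6 (6T16, order 720). By Dedekind's theorem, for a prime p not dividing disc(f) the degrees of the irreducible factors of f mod p form the cycle type of an element of G. Factoring f modulo the 27 such primes p <= 113 (skipping 2, 3, 41, which divide the discriminant), each new pattern first appears at: mod 5: f = (x)(x^2 + 4x + 1)(x^3 + 4x^2 + 4), pattern 3+2+1; mod 7: f = (x^2 + 4x + 1)(x^4 + x^3 + 6x^2 + 5x + 2), pattern 4+2; mod 17: f = (x^3 + 16x^2 + 5x + 16)(x^3 + 16x^2 + 8x + 2), pattern 3+3; mod 19: f = (x^2 + 5)(x^2 + 6x + 1)(x^2 + 11x + 1), pattern 2+2+2; mod 31: f = (x^6 + 29x^5 + 28x^4 + 19x^3 + 25x^2 + 11x + 7), pattern 6; mod 37: f = (x + 33)(x + 34)(x^2 + 2x + 3)(x^2 + 3x + 11), pattern 2+2+1+1; mod 61: f = (x + 27)(x + 34)(x + 60)(x^3 + 60x^2 + 54x + 48), pattern 3+1+1+1; mod 113: f = (x + 41)(x + 81)(x + 82)(x + 102)(x^2 + 31x + 109), pattern 2+1+1+1+1. No other pattern occurs in this range, so the set of observed cycle types is {3+2+1, 4+2, 3+3, 2+2+2, 6, 2+2+1+1, 3+1+1+1, 2+1+1+1+1}. The candidates containing elements of all these cycle types are (S_3 x S_3) : C_2 (6T13) of order 72, S_6 (6T16) of order 720; the others are excluded. The observed types are precisely the cycle types that occur in (S_3 x S_3) : C_2 (6T13) (apart from the identity). Each of the other remaining candidates has further cycle types, and by the Chebotarev density theorem the matching factorization patterns would occur for a proportion of primes equal to their share of the group: S_6 (6T16) additionally contains elements of type 5+1, 4+1+1 (234 of its 720 elements, about 32% of primes). None of the 27 primes tested shows any such pattern (for each of these groups the chance of that is below 10^-4), which rules them out. Hence G = (S_3 x S_3) : C_2 (6T13), of order 72.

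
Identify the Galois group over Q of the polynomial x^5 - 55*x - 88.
The polynomial f is an irreducible quintic over Q, so G = Gal(f/Q) is a transitive subgroup of S_5: one of C_5 (5T1, order 5), D_5 (5T2, order 10), F_20 (5T3, order 20), A_5 (5T4, order 60) or S_5 (5T5, order 120). The discriminant of f is 58564000000 = 242000^2, a perfect square, so G is contained in A_5. The transitive groups of degree 5 contained in A_5 are: C_5 (5T1, order 5), D_5 (5T2, order 10), A_5 (5T4, order 60). By Dedekind's theorem, for a prime p not dividing disc(f) the degrees of the irreducible factors of f mod p form the cycle type of an element of G. Factoring f modulo the 3 such primes p <= 13 (skipping 2, 5, 11, which divide the discriminant), each new pattern first appears at: mod 3: f = (x^5 + 2x + 2), pattern 5; mod 13: f = (x + 5)(x + 7)(x^3 + x^2 + 5x + 9), pattern 3+1+1. No other pattern occurs in this range, so the set of observed cycle types is {5, 3+1+1}. Among the candidates above, the only group containing elements of all these cycle types is A_5 (5T4) — each of C_5 (5T1), D_5 (5T2) lacks at least one of them. Hence G = A_5 (5T4), of order 60.

A_5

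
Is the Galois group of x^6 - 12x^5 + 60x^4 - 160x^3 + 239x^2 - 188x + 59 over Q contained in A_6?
The polynomial is irreducible of degree 6 over Q. Its discriminant is 33856 = 184^2, a perfect square. A Galois group lies in the alternating group exactly when the discriminant is a square in Q, so the Galois group (S_4) is contained in A_6.

Yes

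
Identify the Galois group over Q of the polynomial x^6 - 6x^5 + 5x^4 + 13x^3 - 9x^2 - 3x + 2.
PSL(2,5) (order 60)

The polynomial f is an irreducible sextic over Q, so G = Gal(f/Q) is one of the 16 transitive subgroups 6T1, ..., 6T16 of S_6. The discriminant of f is 30991489 = 5567^2, a perfect square, so G is contained in A_6. The transitive groups of degree 6 contained in A_6 are: A_4 (6T4, order 12), S_4 (6T7, order 24), (C_3 x C_3) : C_4 (6T10, order 36), PSL(2,5) (6T12, order 60), A_6 (6T15, order 360). By Dedekind's theorem, for a prime p not dividing disc(f) the degrees of the irreducible factors of f mod p form the cycle type of an element of G. Factoring f modulo the 21 such primes p <= 79 (skipping 19, which divides the discriminant), each new pattern first appears at: mod 2: f = (x)(x^5 + x^3 + x^2 + x + 1), pattern 5+1; mod 7: f = (x^3 + 2x^2 + 4x + 5)(x^3 + 6x^2 + 3x + 6), pattern 3+3; mod 61: f = (x + 36)(x + 58)(x^2 + 9x + 38)(x^2 + 13x + 25), pattern 2+2+1+1. No other pattern occurs in this range, so the set of observed cycle types is {5+1, 3+3, 2+2+1+1}. The candidates containing elements of all these cycle types are PSL(2,5) (6T12) of order 60, A_6 (6T15) of order 360; the others are excluded. The observed types are precisely the cycle types that occur in PSL(2,5) (6T12) (apart from the identity). Each of the other remaining candidates has further cycle types, and by the Chebotarev density theorem the matching factorization patterns would occur for a proportion of primes equal to their share of the group: A_6 (6T15) additionally contains elements of type 4+2, 3+1+1+1 (130 of its 360 elements, about 36% of primes). None of the 21 primes tested shows any such pattern (for each of these groups the chance of that is below 10^-4), which rules them out. Hence G = PSL(2,5) (6T12), of order 60.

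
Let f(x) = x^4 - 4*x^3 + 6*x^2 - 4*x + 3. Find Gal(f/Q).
D_4 (also written D4)

The polynomial is an irreducible quartic over Q and its discriminant is 2048, which is not a perfect square, so the Galois group is not contained in A_4. The resolvent cubic y^3 - 6*y^2 + 4*y + 8 has exactly one rational root, so the Galois group is C_4 or D_4. The quartic remains irreducible over Q(sqrt(disc)), so the group is D_4.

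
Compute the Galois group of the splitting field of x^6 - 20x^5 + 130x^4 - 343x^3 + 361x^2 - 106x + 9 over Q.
6T12: PSL(2,5)

The polynomial f is an irreducible sextic over Q, so G = Gal(f/Q) is one of the 16 transitive subgroups 6T1, ..., 6T16 of S_6. The discriminant of f is 3646117689361 = 1909481^2, a perfect square, so G is contained in A_6. The transitive groups of degree 6 contained in A_6 are: A_4 (6T4, order 12), S_4 (6T7, order 24), (C_3 x C_3) : C_4 (6T10, order 36), PSL(2,5) (6T12, order 60), A_6 (6T15, order 360). By Dedekind's theorem, for a prime p not dividing disc(f) the degrees of the irreducible factors of f mod p form the cycle type of an element of G. Factoring f modulo the 21 such primes p <= 83 (skipping 7, 19, which divide the discriminant), each new pattern first appears at: mod 2: f = (x + 1)(x^5 + x^4 + x^3 + x + 1), pattern 5+1; mod 11: f = (x^3 + 4x^2 + 7x + 8)(x^3 + 9x^2 + 10x + 8), pattern 3+3; mod 61: f = (x + 34)(x + 57)(x^2 + 36x + 47)(x^2 + 36x + 57), pattern 2+2+1+1. No other pattern occurs in this range, so the set of observed cycle types is {5+1, 3+3, 2+2+1+1}. The candidates containing elements of all these cycle types are PSL(2,5) (6T12) of order 60, A_6 (6T15) of order 360; the others are excluded. The observed types are precisely the cycle types that occur in PSL(2,5) (6T12) (apart from the identity). Each of the other remaining candidates has further cycle types, and by the Chebotarev density theorem the matching factorization patterns would occur for a proportion of primes equal to their share of the group: A_6 (6T15) additionally contains elements of type 4+2, 3+1+1+1 (130 of its 360 elements, about 36% of primes). None of the 21 primes tested shows any such pattern (for each of these groups the chance of that is below 10^-4), which rules them out. Hence G = PSL(2,5) (6T12), of order 60.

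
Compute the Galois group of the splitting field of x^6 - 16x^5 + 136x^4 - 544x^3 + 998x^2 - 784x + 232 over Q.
The polynomial f is an irreducible sextic over Q, so G = Gal(f/Q) is one of the 16 transitive subgroups 6T1, ..., 6T16 of S_6. The discriminant of f is -8084222443520000, which is not a perfect square, so G is not contained in A_6. The transitive groups of degree 6 not contained in A_6 are: C_6 (6T1, order 6), S_3 (6T2, order 6), D_6 (6T3, order 12), C_3 x S_3 (6T5, order 18), A_4 x C_2 (6T6, order 24), S_4 (6T8, order 24), S_3 x S_3 (6T9, order 36), S_4 x C_2 (6T11, order 48), (S_3 x S_3) : C_2 (6T13, order 72), PGL(2,5) (6T14, order 120), S_6 (6T16, order 720). By Dedekind's theorem, for a prime p not dividing disc(f) the degrees of the irreducible factors of f mod p form the cycle type of an element of G. Factoring f modulo the 22 such primes p <= 89 (skipping 2, 5, which divide the discriminant), each new pattern first appears at: mod 3: f = (x^3 + 2x + 2)(x^3 + 2x^2 + 2x + 2), pattern 3+3; mod 7: f = (x^2 + 2x + 5)(x^2 + 4x + 6)(x^2 + 6x + 4), pattern 2+2+2; mod 13: f = (x + 2)(x + 8)(x^4 + 3x^2 + 11x + 8), pattern 4+1+1; mod 43: f = (x + 31)(x + 34)(x^2 + 12x + 29)(x^2 + 36x + 16), pattern 2+2+1+1. No other pattern occurs in this range, so the set of observed cycle types is {3+3, 2+2+2, 4+1+1, 2+2+1+1}. The candidates containing elements of all these cycle types are S_4 (6T8) of order 24, S_4 x C_2 (6T11) of order 48, PGL(2,5) (6T14) of order 120, S_6 (6T16) of order 720; the others are excluded. The observed types are precisely the cycle types that occur in S_4 (6T8) (apart from the identity). Each of the other remaining candidates has further cycle types, and by the Chebotarev density theorem the matching factorization patterns would occur for a proportion of primes equal to their share of the group: S_4 x C_2 (6T11) additionally contains elements of type 6, 4+2, 2+1+1+1+1 (17 of its 48 elements, about 35% of primes); PGL(2,5) (6T14) additionally contains elements of type 6, 5+1 (44 of its 120 elements, about 37% of primes); S_6 (6T16) additionally contains elements of type 6, 5+1, 4+2, 3+2+1, 3+1+1+1, 2+1+1+1+1 (529 of its 720 elements, about 73% of primes). None of the 22 primes tested shows any such pattern (for each of these groups the chance of that is below 10^-4), which rules them out. Hence G = S_4 (6T8), of order 24.

S_4, S_4(6c), the S_4-action on 6 points not in A_6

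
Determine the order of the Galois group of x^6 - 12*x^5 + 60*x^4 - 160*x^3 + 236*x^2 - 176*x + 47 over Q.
The degree of the splitting field over Q equals the order of the Galois group, so first determine the group. The polynomial f is an irreducible sextic over Q, so G = Gal(f/Q) is one of the 16 transitive subgroups 6T1, ..., 6T16 of S_6. The discriminant of f is 3356224 = 1832^2, a perfect square, so G is contained in A_6. The transitive groups of degree 6 contained in A_6 are: A_4 (6T4, order 12), S_4 (6T7, order 24), (C_3 x C_3) : C_4 (6T10, order 36), PSL(2,5) (6T12, order 60), A_6 (6T15, order 360). By Dedekind's theorem, for a prime p not dividing disc(f) the degrees of the irreducible factors of f mod p form the cycle type of an element of G. Factoring f modulo the 79 such primes p <= 419 (skipping 2, 229, which divide the discriminant), each new pattern first appears at: mod 3: f = (x^3 + x^2 + x + 2)(x^3 + 2x^2 + 1), pattern 3+3; mod 7: f = (x^2 + 3x + 1)(x^4 + 6x^3 + 6x^2 + 5x + 5), pattern 4+2; mod 23: f = (x + 7)(x + 12)(x^2 + 18x + 1)(x^2 + 20x + 20), pattern 2+2+1+1; mod 193: f = (x + 85)(x + 88)(x + 91)(x + 98)(x + 101)(x + 104), pattern 1+1+1+1+1+1. No other pattern occurs in this range, so the set of observed cycle types is {3+3, 4+2, 2+2+1+1, 1+1+1+1+1+1}. The candidates containing elements of all these cycle types are S_4 (6T7) of order 24, (C_3 x C_3) : C_4 (6T10) of order 36, A_6 (6T15) of order 360; the others are excluded. The observed types are precisely the cycle types that occur in S_4 (6T7). Each of the other remaining candidates has further cycle types, and by the Chebotarev density theorem the matching factorization patterns would occur for a proportion of primes equal to their share of the group: (C_3 x C_3) : C_4 (6T10) additionally contains elements of type 3+1+1+1 (4 of its 36 elements, about 11% of primes); A_6 (6T15) additionally contains elements of type 5+1, 3+1+1+1 (184 of its 360 elements, about 51% of primes). None of the 79 primes tested shows any such pattern (for each of these groups the chance of that is below 10^-4), which rules them out. Hence G = S_4 (6T7), of order 24. The Galois group S_4 (6T7) has order 24, so the splitting field has degree 24 over Q.

24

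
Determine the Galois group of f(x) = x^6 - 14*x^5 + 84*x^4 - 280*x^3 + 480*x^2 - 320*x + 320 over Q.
(C_3 x C_3) : C_4

The polynomial f is an irreducible sextic over Q, so G = Gal(f/Q) is one of the 16 transitive subgroups 6T1, ..., 6T16 of S_6. The discriminant of f is 564385546240000 = 23756800^2, a perfect square, so G is contained in A_6. The transitive groups of degree 6 contained in A_6 are: A_4 (6T4, order 12), S_4 (6T7, order 24), (C_3 x C_3) : C_4 (6T10, order 36), PSL(2,5) (6T12, order 60), A_6 (6T15, order 360). By Dedekind's theorem, for a prime p not dividing disc(f) the degrees of the irreducible factors of f mod p form the cycle type of an element of G. Factoring f modulo the 19 such primes p <= 79 (skipping 2, 5, 29, which divide the discriminant), each new pattern first appears at: mod 3: f = (x^2 + 2x + 2)(x^4 + 2x^3 + x + 1), pattern 4+2; mod 11: f = (x^3 + 8x + 6)(x^3 + 8x^2 + 10x + 2), pattern 3+3; mod 19: f = (x + 12)(x + 14)(x^2 + 7x + 2)(x^2 + 10x + 10), pattern 2+2+1+1; mod 61: f = (x + 3)(x + 36)(x + 50)(x^3 + 19x^2 + 56x + 10), pattern 3+1+1+1. No other pattern occurs in this range, so the set of observed cycle types is {4+2, 3+3, 2+2+1+1, 3+1+1+1}. The candidates containing elements of all these cycle types are (C_3 x C_3) : C_4 (6T10) of order 36, A_6 (6T15) of order 360; the others are excluded. The observed types are precisely the cycle types that occur in (C_3 x C_3) : C_4 (6T10) (apart from the identity). Each of the other remaining candidates has further cycle types, and by the Chebotarev density theorem the matching factorization patterns would occur for a proportion of primes equal to their share of the group: A_6 (6T15) additionally contains elements of type 5+1 (144 of its 360 elements, about 40% of primes). None of the 19 primes tested shows any such pattern (for each of these groups the chance of that is below 10^-4), which rules them out. Hence G = (C_3 x C_3) : C_4 (6T10), of order 36.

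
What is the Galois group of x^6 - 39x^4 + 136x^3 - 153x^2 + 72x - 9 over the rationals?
The polynomial f is an irreducible sextic over Q, so G = Gal(f/Q) is one of the 16 transitive subgroups 6T1, ..., 6T16 of S_6. The discriminant of f is 78031358263296 = 8833536^2, a perfect square, so G is contained in A_6. The transitive groups of degree 6 contained in A_6 are: A_4 (6T4, order 12), S_4 (6T7, order 24), (C_3 x C_3) : C_4 (6T10, order 36), PSL(2,5) (6T12, order 60), A_6 (6T15, order 360). By Dedekind's theorem, for a prime p not dividing disc(f) the degrees of the irreducible factors of f mod p form the cycle type of an element of G. Factoring f modulo the 33 such primes p <= 151 (skipping 2, 3, 71, which divide the discriminant), each new pattern first appears at: mod 5: f = (x^3 + x^2 + 4x + 1)(x^3 + 4x^2 + 3x + 1), pattern 3+3; mod 17: f = (x + 1)(x + 15)(x^2 + 6x + 6)(x^2 + 12x + 5), pattern 2+2+1+1. No other pattern occurs in this range, so the set of observed cycle types is {3+3, 2+2+1+1}. The candidates containing elements of all these cycle types are A_4 (6T4) of order 12, S_4 (6T7) of order 24, (C_3 x C_3) : C_4 (6T10) of order 36, PSL(2,5) (6T12) of order 60, A_6 (6T15) of order 360; the others are excluded. The observed types are precisely the cycle types that occur in A_4 (6T4) (apart from the identity). Each of the other remaining candidates has further cycle types, and by the Chebotarev density theorem the matching factorization patterns would occur for a proportion of primes equal to their share of the group: S_4 (6T7) additionally contains elements of type 4+2 (6 of its 24 elements, about 25% of primes); (C_3 x C_3) : C_4 (6T10) additionally contains elements of type 4+2, 3+1+1+1 (22 of its 36 elements, about 61% of primes); PSL(2,5) (6T12) additionally contains elements of type 5+1 (24 of its 60 elements, about 40% of primes); A_6 (6T15) additionally contains elements of type 5+1, 4+2, 3+1+1+1 (274 of its 360 elements, about 76% of primes). None of the 33 primes tested shows any such pattern (for each of these groups the chance of that is below 10^-4), which rules them out. Hence G = A_4 (6T4), of order 12.

A_4 (also written A4)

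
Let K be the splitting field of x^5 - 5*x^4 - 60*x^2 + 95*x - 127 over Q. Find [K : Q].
10

The degree of the splitting field over Q equals the order of the Galois group, so first determine the group. The polynomial f is an irreducible quintic over Q, so G = Gal(f/Q) is a transitive subgroup of S_5: one of C_5 (5T1, order 5), D_5 (5T2, order 10), F_20 (5T3, order 20), A_5 (5T4, order 60) or S_5 (5T5, order 120). The discriminant of f is 23040000000000 = 4800000^2, a perfect square, so G is contained in A_5. The transitive groups of degree 5 contained in A_5 are: C_5 (5T1, order 5), D_5 (5T2, order 10), A_5 (5T4, order 60). By Dedekind's theorem, for a prime p not dividing disc(f) the degrees of the irreducible factors of f mod p form the cycle type of an element of G. Factoring f modulo the 23 such primes p <= 101 (skipping 2, 3, 5, which divide the discriminant), each new pattern first appears at: mod 7: f = (x^5 + 2x^4 + 3x^2 + 4x + 6), pattern 5; mod 17: f = (x + 14)(x^2 + x + 6)(x^2 + 14x + 8), pattern 2+2+1. No other pattern occurs in this range, so the set of observed cycle types is {5, 2+2+1}. The candidates containing elements of all these cycle types are D_5 (5T2) of order 10, A_5 (5T4) of order 60; the others are excluded. The observed types are precisely the cycle types that occur in D_5 (5T2) (apart from the identity). Each of the other remaining candidates has further cycle types, and by the Chebotarev density theorem the matching factorization patterns would occur for a proportion of primes equal to their share of the group: A_5 (5T4) additionally contains elements of type 3+1+1 (20 of its 60 elements, about 33% of primes). None of the 23 primes tested shows any such pattern (for each of these groups the chance of that is below 10^-4), which rules them out. Hence G = D_5 (5T2), of order 10. The Galois group D_5 (5T2) has order 10, so the splitting field has degree 10 over Q.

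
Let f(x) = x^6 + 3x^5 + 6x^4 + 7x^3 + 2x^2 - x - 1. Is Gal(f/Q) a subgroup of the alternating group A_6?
No

The polynomial is irreducible of degree 6 over Q. Its discriminant is 810448, which is not a perfect square. A Galois group lies in the alternating group exactly when the discriminant is a square in Q, so the Galois group (S_4) is not contained in A_6.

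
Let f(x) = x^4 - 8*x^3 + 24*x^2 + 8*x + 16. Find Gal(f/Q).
C_4, the cyclic group of order 4

The polynomial is an irreducible quartic over Q and its discriminant is 61952000, which is not a perfect square, so the Galois group is not contained in A_4. The resolvent cubic y^3 - 24*y^2 - 128*y + 448 has exactly one rational root, so the Galois group is C_4 or D_4. The quartic becomes reducible over Q(sqrt(disc)), so the group is C_4.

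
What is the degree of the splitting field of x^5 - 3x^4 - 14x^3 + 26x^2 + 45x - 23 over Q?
The degree of the splitting field over Q equals the order of the Galois group, so first determine the group. The polynomial f is an irreducible quintic over Q, so G = Gal(f/Q) is a transitive subgroup of S_5: one of C_5 (5T1, order 5), D_5 (5T2, order 10), F_20 (5T3, order 20), A_5 (5T4, order 60) or S_5 (5T5, order 120). The discriminant of f is 15352201216 = 123904^2, a perfect square, so G is contained in A_5. The transitive groups of degree 5 contained in A_5 are: C_5 (5T1, order 5), D_5 (5T2, order 10), A_5 (5T4, order 60). By Dedekind's theorem, for a prime p not dividing disc(f) the degrees of the irreducible factors of f mod p form the cycle type of an element of G. Factoring f modulo the 14 such primes p <= 53 (skipping 2, 11, which divide the discriminant), each new pattern first appears at: mod 3: f = (x^5 + x^3 + 2x^2 + 1), pattern 5; mod 23: f = (x)(x + 2)(x + 10)(x + 14)(x + 17), pattern 1+1+1+1+1. No other pattern occurs in this range, so the set of observed cycle types is {5, 1+1+1+1+1}. The candidates containing elements of all these cycle types are C_5 (5T1) of order 5, D_5 (5T2) of order 10, A_5 (5T4) of order 60; the others are excluded. The observed types are precisely the cycle types that occur in C_5 (5T1). Each of the other remaining candidates has further cycle types, and by the Chebotarev density theorem the matching factorization patterns would occur for a proportion of primes equal to their share of the group: D_5 (5T2) additionally contains elements of type 2+2+1 (5 of its 10 elements, about 50% of primes); A_5 (5T4) additionally contains elements of type 3+1+1, 2+2+1 (35 of its 60 elements, about 58% of primes). None of the 14 primes tested shows any such pattern (for each of these groups the chance of that is below 10^-4), which rules them out. Hence G = C_5 (5T1), of order 5. The Galois group C_5 (5T1) has order 5, so the splitting field has degree 5 over Q.

5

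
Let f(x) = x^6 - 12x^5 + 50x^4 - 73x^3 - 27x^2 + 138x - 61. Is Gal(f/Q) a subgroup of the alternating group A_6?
Yes

The polynomial is irreducible of degree 6 over Q. Its discriminant is 30991489 = 5567^2, a perfect square. A Galois group lies in the alternating group exactly when the discriminant is a square in Q, so the Galois group (PSL(2,5)) is contained in A_6.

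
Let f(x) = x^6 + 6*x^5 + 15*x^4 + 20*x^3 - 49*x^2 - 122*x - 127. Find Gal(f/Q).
The polynomial f is an irreducible sextic over Q, so G = Gal(f/Q) is one of the 16 transitive subgroups 6T1, ..., 6T16 of S_6. The discriminant of f is 3603718079512576 = 60030976^2, a perfect square, so G is contained in A_6. The transitive groups of degree 6 contained in A_6 are: A_4 (6T4, order 12), S_4 (6T7, order 24), (C_3 x C_3) : C_4 (6T10, order 36), PSL(2,5) (6T12, order 60), A_6 (6T15, order 360). By Dedekind's theorem, for a prime p not dividing disc(f) the degrees of the irreducible factors of f mod p form the cycle type of an element of G. Factoring f modulo the 79 such primes p <= 419 (skipping 2, 229, which divide the discriminant), each new pattern first appears at: mod 3: f = (x^3 + x^2 + x + 2)(x^3 + 2x^2 + 1), pattern 3+3; mod 7: f = (x^2 + 2x + 3)(x^4 + 4x^3 + 4x^2 + 2), pattern 4+2; mod 23: f = (x + 6)(x + 19)(x^2 + 2)(x^2 + 4x + 6), pattern 2+2+1+1; mod 193: f = (x + 8)(x + 14)(x + 20)(x + 175)(x + 181)(x + 187), pattern 1+1+1+1+1+1. No other pattern occurs in this range, so the set of observed cycle types is {3+3, 4+2, 2+2+1+1, 1+1+1+1+1+1}. The candidates containing elements of all these cycle types are S_4 (6T7) of order 24, (C_3 x C_3) : C_4 (6T10) of order 36, A_6 (6T15) of order 360; the others are excluded. The observed types are precisely the cycle types that occur in S_4 (6T7). Each of the other remaining candidates has further cycle types, and by the Chebotarev density theorem the matching factorization patterns would occur for a proportion of primes equal to their share of the group: (C_3 x C_3) : C_4 (6T10) additionally contains elements of type 3+1+1+1 (4 of its 36 elements, about 11% of primes); A_6 (6T15) additionally contains elements of type 5+1, 3+1+1+1 (184 of its 360 elements, about 51% of primes). None of the 79 primes tested shows any such pattern (for each of these groups the chance of that is below 10^-4), which rules them out. Hence G = S_4 (6T7), of order 24.

S_4 (order 24)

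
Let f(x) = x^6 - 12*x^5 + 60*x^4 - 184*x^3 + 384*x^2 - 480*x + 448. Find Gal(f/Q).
6T5: C_3 x S_3

The polynomial f is an irreducible sextic over Q, so G = Gal(f/Q) is one of the 16 transitive subgroups 6T1, ..., 6T16 of S_6. The discriminant of f is -190210142896128, which is not a perfect square, so G is not contained in A_6. The transitive groups of degree 6 not contained in A_6 are: C_6 (6T1, order 6), S_3 (6T2, order 6), D_6 (6T3, order 12), C_3 x S_3 (6T5, order 18), A_4 x C_2 (6T6, order 24), S_4 (6T8, order 24), S_3 x S_3 (6T9, order 36), S_4 x C_2 (6T11, order 48), (S_3 x S_3) : C_2 (6T13, order 72), PGL(2,5) (6T14, order 120), S_6 (6T16, order 720). By Dedekind's theorem, for a prime p not dividing disc(f) the degrees of the irreducible factors of f mod p form the cycle type of an element of G. Factoring f modulo the 33 such primes p <= 149 (skipping 2, 3, which divide the discriminant), each new pattern first appears at: mod 5: f = (x^6 + 3x^5 + x^3 + 4x^2 + 3), pattern 6; mod 7: f = (x)(x + 2)(x + 6)(x^3 + x^2 + 5x + 2), pattern 3+1+1+1; mod 17: f = (x^2 + 3x + 1)(x^2 + 4x + 16)(x^2 + 15x + 11), pattern 2+2+2; mod 19: f = (x^3 + 13x^2 + 12x + 2)(x^3 + 13x^2 + 12x + 15), pattern 3+3; mod 73: f = (x + 24)(x + 40)(x + 42)(x + 56)(x + 58)(x + 60), pattern 1+1+1+1+1+1. No other pattern occurs in this range, so the set of observed cycle types is {6, 3+1+1+1, 2+2+2, 3+3, 1+1+1+1+1+1}. The candidates containing elements of all these cycle types are C_3 x S_3 (6T5) of order 18, S_3 x S_3 (6T9) of order 36, (S_3 x S_3) : C_2 (6T13) of order 72, S_6 (6T16) of order 720; the others are excluded. The observed types are precisely the cycle types that occur in C_3 x S_3 (6T5). Each of the other remaining candidates has further cycle types, and by the Chebotarev density theorem the matching factorization patterns would occur for a proportion of primes equal to their share of the group: S_3 x S_3 (6T9) additionally contains elements of type 2+2+1+1 (9 of its 36 elements, about 25% of primes); (S_3 x S_3) : C_2 (6T13) additionally contains elements of type 4+2, 3+2+1, 2+2+1+1, 2+1+1+1+1 (45 of its 72 elements, about 62% of primes); S_6 (6T16) additionally contains elements of type 5+1, 4+2, 4+1+1, 3+2+1, 2+2+1+1, 2+1+1+1+1 (504 of its 720 elements, about 70% of primes). None of the 33 primes tested shows any such pattern (for each of these groups the chance of that is below 10^-4), which rules them out. Hence G = C_3 x S_3 (6T5), of order 18.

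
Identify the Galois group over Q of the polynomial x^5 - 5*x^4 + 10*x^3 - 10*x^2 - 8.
D_5

The polynomial f is an irreducible quintic over Q, so G = Gal(f/Q) is a transitive subgroup of S_5: one of C_5 (5T1, order 5), D_5 (5T2, order 10), F_20 (5T3, order 20), A_5 (5T4, order 60) or S_5 (5T5, order 120). The discriminant of f is 64000000 = 8000^2, a perfect square, so G is contained in A_5. The transitive groups of degree 5 contained in A_5 are: C_5 (5T1, order 5), D_5 (5T2, order 10), A_5 (5T4, order 60). By Dedekind's theorem, for a prime p not dividing disc(f) the degrees of the irreducible factors of f mod p form the cycle type of an element of G. Factoring f modulo the 23 such primes p <= 97 (skipping 2, 5, which divide the discriminant), each new pattern first appears at: mod 3: f = (x + 2)(x^2 + 1)(x^2 + 2x + 2), pattern 2+2+1; mod 7: f = (x^5 + 2x^4 + 3x^3 + 4x^2 + 6), pattern 5. No other pattern occurs in this range, so the set of observed cycle types is {2+2+1, 5}. The candidates containing elements of all these cycle types are D_5 (5T2) of order 10, A_5 (5T4) of order 60; the others are excluded. The observed types are precisely the cycle types that occur in D_5 (5T2) (apart from the identity). Each of the other remaining candidates has further cycle types, and by the Chebotarev density theorem the matching factorization patterns would occur for a proportion of primes equal to their share of the group: A_5 (5T4) additionally contains elements of type 3+1+1 (20 of its 60 elements, about 33% of primes). None of the 23 primes tested shows any such pattern (for each of these groups the chance of that is below 10^-4), which rules them out. Hence G = D_5 (5T2), of order 10.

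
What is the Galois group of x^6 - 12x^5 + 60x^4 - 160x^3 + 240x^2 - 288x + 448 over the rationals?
(S_3 x S_3) : C_2 (also written G72)

The polynomial f is an irreducible sextic over Q, so G = Gal(f/Q) is one of the 16 transitive subgroups 6T1, ..., 6T16 of S_6. The discriminant of f is -9727331052552192, which is not a perfect square, so G is not contained in A_6. The transitive groups of degree 6 not contained in A_6 are: C_6 (6T1, order 6), S_3 (6T2, order 6), D_6 (6T3, order 12), C_3 x S_3 (6T5, order 18), A_4 x C_2 (6T6, order 24), S_4 (6T8, order 24), S_3 x S_3 (6T9, order 36), S_4 x C_2 (6T11, order 48), (S_3 x S_3) : C_2 (6T13, order 72), PGL(2,5) (6T14, order 120), S_6 (6T16, order 720). By Dedekind's theorem, for a prime p not dividing disc(f) the degrees of the irreducible factors of f mod p form the cycle type of an element of G. Factoring f modulo the 27 such primes p <= 127 (skipping 2, 3, 17, 43, which divide the discriminant), each new pattern first appears at: mod 5: f = (x^6 + 3x^5 + 2x + 3), pattern 6; mod 7: f = (x)(x^2 + 4x + 5)(x^3 + 5x^2 + 4), pattern 3+2+1; mod 11: f = (x^2 + 3x + 9)(x^4 + 7x^3 + 8x^2 + 6x + 7), pattern 4+2; mod 13: f = (x + 1)(x + 4)(x^2 + 2x + 3)(x^2 + 7x + 7), pattern 2+2+1+1; mod 61: f = (x + 17)(x + 39)(x + 51)(x + 55)(x^2 + 9x + 56), pattern 2+1+1+1+1; mod 97: f = (x + 71)(x + 75)(x + 94)(x^3 + 39x^2 + 72x + 2), pattern 3+1+1+1; mod 113: f = (x^2 + 19x + 39)(x^2 + 94x + 96)(x^2 + 101x + 60), pattern 2+2+2; mod 127: f = (x^3 + 43x^2 + 15x + 85)(x^3 + 72x^2 + 124x + 74), pattern 3+3. No other pattern occurs in this range, so the set of observed cycle types is {6, 3+2+1, 4+2, 2+2+1+1, 2+1+1+1+1, 3+1+1+1, 2+2+2, 3+3}. The candidates containing elements of all these cycle types are (S_3 x S_3) : C_2 (6T13) of order 72, S_6 (6T16) of order 720; the others are excluded. The observed types are precisely the cycle types that occur in (S_3 x S_3) : C_2 (6T13) (apart from the identity). Each of the other remaining candidates has further cycle types, and by the Chebotarev density theorem the matching factorization patterns would occur for a proportion of primes equal to their share of the group: S_6 (6T16) additionally contains elements of type 5+1, 4+1+1 (234 of its 720 elements, about 32% of primes). None of the 27 primes tested shows any such pattern (for each of these groups the chance of that is below 10^-4), which rules them out. Hence G = (S_3 x S_3) : C_2 (6T13), of order 72.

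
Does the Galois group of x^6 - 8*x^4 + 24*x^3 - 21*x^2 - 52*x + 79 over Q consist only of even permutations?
The polynomial is irreducible of degree 6 over Q. Its discriminant is 51513463034944 = 7177288^2, a perfect square. A Galois group lies in the alternating group exactly when the discriminant is a square in Q, so the Galois group (S_4) is contained in A_6.

Yes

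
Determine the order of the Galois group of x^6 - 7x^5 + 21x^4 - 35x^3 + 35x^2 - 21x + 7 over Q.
6

The degree of the splitting field over Q equals the order of the Galois group, so first determine the group. The polynomial f is an irreducible sextic over Q, so G = Gal(f/Q) is one of the 16 transitive subgroups 6T1, ..., 6T16 of S_6. The discriminant of f is -16807, which is not a perfect square, so G is not contained in A_6. The transitive groups of degree 6 not contained in A_6 are: C_6 (6T1, order 6), S_3 (6T2, order 6), D_6 (6T3, order 12), C_3 x S_3 (6T5, order 18), A_4 x C_2 (6T6, order 24), S_4 (6T8, order 24), S_3 x S_3 (6T9, order 36), S_4 x C_2 (6T11, order 48), (S_3 x S_3) : C_2 (6T13, order 72), PGL(2,5) (6T14, order 120), S_6 (6T16, order 720). By Dedekind's theorem, for a prime p not dividing disc(f) the degrees of the irreducible factors of f mod p form the cycle type of an element of G. Factoring f modulo the 37 such primes p <= 163 (skipping 7, which divides the discriminant), each new pattern first appears at: mod 2: f = (x^3 + x + 1)(x^3 + x^2 + 1), pattern 3+3; mod 3: f = (x^6 + 2x^5 + x^3 + 2x^2 + 1), pattern 6; mod 13: f = (x^2 + 5x + 8)(x^2 + 6x + 7)(x^2 + 8x + 5), pattern 2+2+2; mod 29: f = (x + 6)(x + 15)(x + 19)(x + 22)(x + 23)(x + 24), pattern 1+1+1+1+1+1. No other pattern occurs in this range, so the set of observed cycle types is {3+3, 6, 2+2+2, 1+1+1+1+1+1}. The candidates containing elements of all these cycle types are C_6 (6T1) of order 6, D_6 (6T3) of order 12, C_3 x S_3 (6T5) of order 18, A_4 x C_2 (6T6) of order 24, S_3 x S_3 (6T9) of order 36, S_4 x C_2 (6T11) of order 48, (S_3 x S_3) : C_2 (6T13) of order 72, PGL(2,5) (6T14) of order 120, S_6 (6T16) of order 720; the others are excluded. The observed types are precisely the cycle types that occur in C_6 (6T1). Each of the other remaining candidates has further cycle types, and by the Chebotarev density theorem the matching factorization patterns would occur for a proportion of primes equal to their share of the group: D_6 (6T3) additionally contains elements of type 2+2+1+1 (3 of its 12 elements, about 25% of primes); C_3 x S_3 (6T5) additionally contains elements of type 3+1+1+1 (4 of its 18 elements, about 22% of primes); A_4 x C_2 (6T6) additionally contains elements of type 2+2+1+1, 2+1+1+1+1 (6 of its 24 elements, about 25% of primes); S_3 x S_3 (6T9) additionally contains elements of type 3+1+1+1, 2+2+1+1 (13 of its 36 elements, about 36% of primes); S_4 x C_2 (6T11) additionally contains elements of type 4+2, 4+1+1, 2+2+1+1, 2+1+1+1+1 (24 of its 48 elements, about 50% of primes); (S_3 x S_3) : C_2 (6T13) additionally contains elements of type 4+2, 3+2+1, 3+1+1+1, 2+2+1+1, 2+1+1+1+1 (49 of its 72 elements, about 68% of primes); PGL(2,5) (6T14) additionally contains elements of type 5+1, 4+1+1, 2+2+1+1 (69 of its 120 elements, about 58% of primes); S_6 (6T16) additionally contains elements of type 5+1, 4+2, 4+1+1, 3+2+1, 3+1+1+1, 2+2+1+1, 2+1+1+1+1 (544 of its 720 elements, about 76% of primes). None of the 37 primes tested shows any such pattern (for each of these groups the chance of that is below 10^-4), which rules them out. Hence G = C_6 (6T1), of order 6. The Galois group C_6 (6T1) has order 6, so the splitting field has degree 6 over Q.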